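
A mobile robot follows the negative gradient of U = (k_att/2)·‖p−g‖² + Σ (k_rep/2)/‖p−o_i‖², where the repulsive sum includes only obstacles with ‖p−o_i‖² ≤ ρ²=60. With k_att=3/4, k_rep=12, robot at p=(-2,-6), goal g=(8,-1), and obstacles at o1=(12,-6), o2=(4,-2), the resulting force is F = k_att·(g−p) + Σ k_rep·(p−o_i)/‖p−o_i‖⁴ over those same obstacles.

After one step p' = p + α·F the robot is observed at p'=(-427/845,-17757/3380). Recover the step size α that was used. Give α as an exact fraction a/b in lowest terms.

α = 1/5

F_att = 3/4·(g−p) = 3/4·(10,5) = (7.5000,3.7500)
o1: d²=196 > ρ²=60 → inactive
o2: d²=52 ≤ ρ²=60; F_rep = 12·(-6,-4)/52² = (-0.0266,-0.0178)
F = F_att + ΣF_rep = (7.4734,3.7322)
Δp = p'−p = (1.4947,0.7464); α = Δx/Fx = (1263/845) / (1263/169) = 1/5
check: Δy/Fy = (2523/3380) / (2523/676) = 1/5 ✓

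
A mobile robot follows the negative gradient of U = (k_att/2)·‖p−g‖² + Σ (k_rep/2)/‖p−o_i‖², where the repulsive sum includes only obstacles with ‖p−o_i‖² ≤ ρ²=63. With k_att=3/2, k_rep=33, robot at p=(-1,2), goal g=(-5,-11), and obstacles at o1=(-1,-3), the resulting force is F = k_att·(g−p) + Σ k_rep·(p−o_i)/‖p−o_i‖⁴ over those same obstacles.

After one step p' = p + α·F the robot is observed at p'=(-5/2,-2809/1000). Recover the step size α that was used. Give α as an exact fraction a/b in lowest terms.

α = 1/4

F_att = 3/2·(g−p) = 3/2·(-4,-13) = (-6.0000,-19.5000)
o1: d²=25 ≤ ρ²=63; F_rep = 33·(0,5)/25² = (0.0000,0.2640)
F = F_att + ΣF_rep = (-6.0000,-19.2360)
Δp = p'−p = (-1.5000,-4.8090); α = Δx/Fx = (-3/2) / (-6) = 1/4
check: Δy/Fy = (-4809/1000) / (-4809/250) = 1/4 ✓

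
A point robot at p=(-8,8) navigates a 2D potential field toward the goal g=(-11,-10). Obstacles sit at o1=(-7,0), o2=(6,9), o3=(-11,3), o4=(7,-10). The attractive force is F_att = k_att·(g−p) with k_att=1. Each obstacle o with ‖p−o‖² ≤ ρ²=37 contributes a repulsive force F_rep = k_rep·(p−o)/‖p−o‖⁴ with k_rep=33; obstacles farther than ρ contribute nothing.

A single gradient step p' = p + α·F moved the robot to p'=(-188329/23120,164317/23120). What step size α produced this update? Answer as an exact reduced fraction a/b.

α = 1/20

F_att = 1·(g−p) = 1·(-3,-18) = (-3.0000,-18.0000)
o1: d²=65 > ρ²=37 → inactive
o2: d²=197 > ρ²=37 → inactive
o3: d²=34 ≤ ρ²=37; F_rep = 33·(3,5)/34² = (0.0856,0.1427)
o4: d²=549 > ρ²=37 → inactive
F = F_att + ΣF_rep = (-2.9144,-17.8573)
Δp = p'−p = (-0.1457,-0.8929); α = Δx/Fx = (-3369/23120) / (-3369/1156) = 1/20
check: Δy/Fy = (-20643/23120) / (-20643/1156) = 1/20 ✓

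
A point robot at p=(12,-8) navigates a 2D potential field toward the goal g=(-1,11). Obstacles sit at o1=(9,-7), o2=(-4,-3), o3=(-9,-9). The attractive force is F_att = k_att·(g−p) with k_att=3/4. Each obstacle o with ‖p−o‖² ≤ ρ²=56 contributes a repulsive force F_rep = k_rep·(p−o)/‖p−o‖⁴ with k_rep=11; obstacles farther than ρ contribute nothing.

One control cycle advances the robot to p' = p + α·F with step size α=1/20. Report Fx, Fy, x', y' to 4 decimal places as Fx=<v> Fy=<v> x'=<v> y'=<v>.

Fx=-9.4200 Fy=14.1400 x'=11.5290 y'=-7.2930

F_att = 3/4·(g−p) = 3/4·(-13,19) = (-9.7500,14.2500)
o1: d²=10 ≤ ρ²=56; F_rep = 11·(3,-1)/10² = (0.3300,-0.1100)
o2: d²=281 > ρ²=56 → inactive
o3: d²=442 > ρ²=56 → inactive
F = F_att + ΣF_rep = (-9.4200,14.1400)
p' = p + 1/20·F = (11.5290,-7.2930)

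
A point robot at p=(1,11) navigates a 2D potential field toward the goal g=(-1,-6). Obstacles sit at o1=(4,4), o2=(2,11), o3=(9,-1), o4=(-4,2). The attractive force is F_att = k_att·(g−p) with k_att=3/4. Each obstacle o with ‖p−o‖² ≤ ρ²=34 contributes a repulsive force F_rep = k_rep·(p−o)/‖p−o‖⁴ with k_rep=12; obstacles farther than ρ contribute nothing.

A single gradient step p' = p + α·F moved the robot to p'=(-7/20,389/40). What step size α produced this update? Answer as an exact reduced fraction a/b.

F_att = 3/4·(g−p) = 3/4·(-2,-17) = (-1.5000,-12.7500)
o1: d²=58 > ρ²=34 → inactive
o2: d²=1 ≤ ρ²=34; F_rep = 12·(-1,0)/1² = (-12.0000,0.0000)
o3: d²=208 > ρ²=34 → inactive
o4: d²=106 > ρ²=34 → inactive
F = F_att + ΣF_rep = (-13.5000,-12.7500)
Δp = p'−p = (-1.3500,-1.2750); α = Δx/Fx = (-27/20) / (-27/2) = 1/10
check: Δy/Fy = (-51/40) / (-51/4) = 1/10 ✓

α = 1/10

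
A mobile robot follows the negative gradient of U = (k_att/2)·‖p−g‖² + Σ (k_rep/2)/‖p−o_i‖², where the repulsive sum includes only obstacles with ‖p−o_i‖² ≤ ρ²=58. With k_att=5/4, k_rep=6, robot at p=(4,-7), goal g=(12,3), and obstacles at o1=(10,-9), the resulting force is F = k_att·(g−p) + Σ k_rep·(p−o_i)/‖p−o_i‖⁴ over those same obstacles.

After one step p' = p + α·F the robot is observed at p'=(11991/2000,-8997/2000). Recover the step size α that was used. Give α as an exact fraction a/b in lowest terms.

α = 1/5

F_att = 5/4·(g−p) = 5/4·(8,10) = (10.0000,12.5000)
o1: d²=40 ≤ ρ²=58; F_rep = 6·(-6,2)/40² = (-0.0225,0.0075)
F = F_att + ΣF_rep = (9.9775,12.5075)
Δp = p'−p = (1.9955,2.5015); α = Δx/Fx = (3991/2000) / (3991/400) = 1/5
check: Δy/Fy = (5003/2000) / (5003/400) = 1/5 ✓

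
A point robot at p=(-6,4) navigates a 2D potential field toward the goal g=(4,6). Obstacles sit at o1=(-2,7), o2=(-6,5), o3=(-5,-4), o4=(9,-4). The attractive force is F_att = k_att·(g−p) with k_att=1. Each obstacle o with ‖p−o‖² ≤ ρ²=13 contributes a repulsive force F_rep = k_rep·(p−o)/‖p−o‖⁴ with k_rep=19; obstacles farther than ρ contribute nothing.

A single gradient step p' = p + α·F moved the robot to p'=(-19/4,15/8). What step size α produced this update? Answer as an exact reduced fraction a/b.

α = 1/8

F_att = 1·(g−p) = 1·(10,2) = (10.0000,2.0000)
o1: d²=25 > ρ²=13 → inactive
o2: d²=1 ≤ ρ²=13; F_rep = 19·(0,-1)/1² = (0.0000,-19.0000)
o3: d²=65 > ρ²=13 → inactive
o4: d²=289 > ρ²=13 → inactive
F = F_att + ΣF_rep = (10.0000,-17.0000)
Δp = p'−p = (1.2500,-2.1250); α = Δx/Fx = (5/4) / (10) = 1/8
check: Δy/Fy = (-17/8) / (-17) = 1/8 ✓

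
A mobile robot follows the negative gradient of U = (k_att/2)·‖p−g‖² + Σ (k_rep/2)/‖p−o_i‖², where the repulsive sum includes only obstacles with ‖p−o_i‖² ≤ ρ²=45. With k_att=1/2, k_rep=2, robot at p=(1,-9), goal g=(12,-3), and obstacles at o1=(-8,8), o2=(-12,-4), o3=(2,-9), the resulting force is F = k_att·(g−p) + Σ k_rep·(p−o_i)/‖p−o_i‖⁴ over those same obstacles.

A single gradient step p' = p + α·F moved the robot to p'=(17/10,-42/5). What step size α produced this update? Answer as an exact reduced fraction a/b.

F_att = 1/2·(g−p) = 1/2·(11,6) = (5.5000,3.0000)
o1: d²=370 > ρ²=45 → inactive
o2: d²=194 > ρ²=45 → inactive
o3: d²=1 ≤ ρ²=45; F_rep = 2·(-1,0)/1² = (-2.0000,0.0000)
F = F_att + ΣF_rep = (3.5000,3.0000)
Δp = p'−p = (0.7000,0.6000); α = Δx/Fx = (7/10) / (7/2) = 1/5
check: Δy/Fy = (3/5) / (3) = 1/5 ✓

α = 1/5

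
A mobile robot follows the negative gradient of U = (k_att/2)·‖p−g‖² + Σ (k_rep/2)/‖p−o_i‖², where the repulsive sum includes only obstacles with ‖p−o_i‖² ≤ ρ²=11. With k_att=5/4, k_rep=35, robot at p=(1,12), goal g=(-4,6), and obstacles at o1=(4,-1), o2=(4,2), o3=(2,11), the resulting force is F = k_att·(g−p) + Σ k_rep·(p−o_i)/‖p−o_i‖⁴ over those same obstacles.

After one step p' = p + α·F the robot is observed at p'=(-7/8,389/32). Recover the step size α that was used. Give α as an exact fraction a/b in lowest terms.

F_att = 5/4·(g−p) = 5/4·(-5,-6) = (-6.2500,-7.5000)
o1: d²=178 > ρ²=11 → inactive
o2: d²=109 > ρ²=11 → inactive
o3: d²=2 ≤ ρ²=11; F_rep = 35·(-1,1)/2² = (-8.7500,8.7500)
F = F_att + ΣF_rep = (-15.0000,1.2500)
Δp = p'−p = (-1.8750,0.1562); α = Δx/Fx = (-15/8) / (-15) = 1/8
check: Δy/Fy = (5/32) / (5/4) = 1/8 ✓

α = 1/8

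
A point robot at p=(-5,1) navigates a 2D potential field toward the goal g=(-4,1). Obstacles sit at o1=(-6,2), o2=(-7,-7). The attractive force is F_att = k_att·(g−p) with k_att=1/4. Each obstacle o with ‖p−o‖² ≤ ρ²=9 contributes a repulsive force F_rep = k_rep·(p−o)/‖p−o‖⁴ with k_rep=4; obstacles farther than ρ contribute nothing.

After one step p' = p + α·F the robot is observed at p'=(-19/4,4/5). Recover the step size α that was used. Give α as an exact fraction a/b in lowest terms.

F_att = 1/4·(g−p) = 1/4·(1,0) = (0.2500,0.0000)
o1: d²=2 ≤ ρ²=9; F_rep = 4·(1,-1)/2² = (1.0000,-1.0000)
o2: d²=68 > ρ²=9 → inactive
F = F_att + ΣF_rep = (1.2500,-1.0000)
Δp = p'−p = (0.2500,-0.2000); α = Δx/Fx = (1/4) / (5/4) = 1/5
check: Δy/Fy = (-1/5) / (-1) = 1/5 ✓

α = 1/5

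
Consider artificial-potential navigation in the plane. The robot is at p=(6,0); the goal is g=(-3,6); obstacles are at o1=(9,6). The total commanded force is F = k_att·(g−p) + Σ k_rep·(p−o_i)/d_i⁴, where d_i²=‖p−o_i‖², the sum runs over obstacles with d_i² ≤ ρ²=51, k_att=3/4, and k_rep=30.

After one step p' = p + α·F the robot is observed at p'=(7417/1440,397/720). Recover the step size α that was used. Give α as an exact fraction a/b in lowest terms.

F_att = 3/4·(g−p) = 3/4·(-9,6) = (-6.7500,4.5000)
o1: d²=45 ≤ ρ²=51; F_rep = 30·(-3,-6)/45² = (-0.0444,-0.0889)
F = F_att + ΣF_rep = (-6.7944,4.4111)
Δp = p'−p = (-0.8493,0.5514); α = Δx/Fx = (-1223/1440) / (-1223/180) = 1/8
check: Δy/Fy = (397/720) / (397/90) = 1/8 ✓

α = 1/8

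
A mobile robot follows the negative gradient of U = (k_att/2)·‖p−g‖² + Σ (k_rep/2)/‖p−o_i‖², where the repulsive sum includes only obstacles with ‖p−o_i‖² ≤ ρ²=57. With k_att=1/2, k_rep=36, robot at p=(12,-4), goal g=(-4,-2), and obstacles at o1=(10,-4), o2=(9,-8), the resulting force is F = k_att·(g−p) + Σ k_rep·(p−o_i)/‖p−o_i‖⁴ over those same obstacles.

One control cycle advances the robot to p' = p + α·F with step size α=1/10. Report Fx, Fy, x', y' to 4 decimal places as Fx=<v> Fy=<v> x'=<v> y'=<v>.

Fx=-3.3272 Fy=1.2304 x'=11.6673 y'=-3.8770

F_att = 1/2·(g−p) = 1/2·(-16,2) = (-8.0000,1.0000)
o1: d²=4 ≤ ρ²=57; F_rep = 36·(2,0)/4² = (4.5000,0.0000)
o2: d²=25 ≤ ρ²=57; F_rep = 36·(3,4)/25² = (0.1728,0.2304)
F = F_att + ΣF_rep = (-3.3272,1.2304)
p' = p + 1/10·F = (11.6673,-3.8770)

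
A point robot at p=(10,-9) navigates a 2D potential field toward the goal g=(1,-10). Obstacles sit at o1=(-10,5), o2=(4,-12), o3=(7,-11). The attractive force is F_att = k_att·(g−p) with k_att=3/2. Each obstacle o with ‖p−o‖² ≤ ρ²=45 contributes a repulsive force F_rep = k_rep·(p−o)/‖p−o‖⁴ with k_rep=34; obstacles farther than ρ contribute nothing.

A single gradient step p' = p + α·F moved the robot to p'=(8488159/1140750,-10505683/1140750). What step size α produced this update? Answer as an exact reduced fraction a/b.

α = 1/5

F_att = 3/2·(g−p) = 3/2·(-9,-1) = (-13.5000,-1.5000)
o1: d²=596 > ρ²=45 → inactive
o2: d²=45 ≤ ρ²=45; F_rep = 34·(6,3)/45² = (0.1007,0.0504)
o3: d²=13 ≤ ρ²=45; F_rep = 34·(3,2)/13² = (0.6036,0.4024)
F = F_att + ΣF_rep = (-12.7957,-1.0473)
Δp = p'−p = (-2.5591,-0.2095); α = Δx/Fx = (-2919341/1140750) / (-2919341/228150) = 1/5
check: Δy/Fy = (-238933/1140750) / (-238933/228150) = 1/5 ✓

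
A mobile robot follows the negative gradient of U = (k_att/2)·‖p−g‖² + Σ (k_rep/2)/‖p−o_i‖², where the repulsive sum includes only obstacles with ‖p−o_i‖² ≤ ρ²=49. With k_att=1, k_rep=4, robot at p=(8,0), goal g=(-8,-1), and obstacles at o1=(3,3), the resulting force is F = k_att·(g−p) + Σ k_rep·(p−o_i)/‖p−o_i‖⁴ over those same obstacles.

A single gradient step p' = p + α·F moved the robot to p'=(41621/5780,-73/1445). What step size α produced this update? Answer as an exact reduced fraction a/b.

F_att = 1·(g−p) = 1·(-16,-1) = (-16.0000,-1.0000)
o1: d²=34 ≤ ρ²=49; F_rep = 4·(5,-3)/34² = (0.0173,-0.0104)
F = F_att + ΣF_rep = (-15.9827,-1.0104)
Δp = p'−p = (-0.7991,-0.0505); α = Δx/Fx = (-4619/5780) / (-4619/289) = 1/20
check: Δy/Fy = (-73/1445) / (-292/289) = 1/20 ✓

α = 1/20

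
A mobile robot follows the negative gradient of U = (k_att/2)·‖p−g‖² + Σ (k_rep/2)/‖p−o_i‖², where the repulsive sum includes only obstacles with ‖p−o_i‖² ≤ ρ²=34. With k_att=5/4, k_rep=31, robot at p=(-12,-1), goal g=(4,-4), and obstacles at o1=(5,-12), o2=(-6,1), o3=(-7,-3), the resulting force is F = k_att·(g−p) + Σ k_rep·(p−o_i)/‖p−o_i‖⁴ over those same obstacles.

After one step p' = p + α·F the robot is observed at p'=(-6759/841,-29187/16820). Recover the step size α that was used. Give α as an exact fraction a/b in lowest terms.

F_att = 5/4·(g−p) = 5/4·(16,-3) = (20.0000,-3.7500)
o1: d²=410 > ρ²=34 → inactive
o2: d²=40 > ρ²=34 → inactive
o3: d²=29 ≤ ρ²=34; F_rep = 31·(-5,2)/29² = (-0.1843,0.0737)
F = F_att + ΣF_rep = (19.8157,-3.6763)
Δp = p'−p = (3.9631,-0.7353); α = Δx/Fx = (3333/841) / (16665/841) = 1/5
check: Δy/Fy = (-12367/16820) / (-12367/3364) = 1/5 ✓

α = 1/5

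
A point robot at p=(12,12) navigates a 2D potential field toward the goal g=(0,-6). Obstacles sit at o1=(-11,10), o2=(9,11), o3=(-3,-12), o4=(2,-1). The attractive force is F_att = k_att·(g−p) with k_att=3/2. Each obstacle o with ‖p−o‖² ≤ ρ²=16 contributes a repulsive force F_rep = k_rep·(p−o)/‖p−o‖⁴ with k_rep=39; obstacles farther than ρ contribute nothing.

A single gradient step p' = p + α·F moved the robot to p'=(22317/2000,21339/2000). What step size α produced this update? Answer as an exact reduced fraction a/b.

F_att = 3/2·(g−p) = 3/2·(-12,-18) = (-18.0000,-27.0000)
o1: d²=533 > ρ²=16 → inactive
o2: d²=10 ≤ ρ²=16; F_rep = 39·(3,1)/10² = (1.1700,0.3900)
o3: d²=801 > ρ²=16 → inactive
o4: d²=269 > ρ²=16 → inactive
F = F_att + ΣF_rep = (-16.8300,-26.6100)
Δp = p'−p = (-0.8415,-1.3305); α = Δx/Fx = (-1683/2000) / (-1683/100) = 1/20
check: Δy/Fy = (-2661/2000) / (-2661/100) = 1/20 ✓

α = 1/20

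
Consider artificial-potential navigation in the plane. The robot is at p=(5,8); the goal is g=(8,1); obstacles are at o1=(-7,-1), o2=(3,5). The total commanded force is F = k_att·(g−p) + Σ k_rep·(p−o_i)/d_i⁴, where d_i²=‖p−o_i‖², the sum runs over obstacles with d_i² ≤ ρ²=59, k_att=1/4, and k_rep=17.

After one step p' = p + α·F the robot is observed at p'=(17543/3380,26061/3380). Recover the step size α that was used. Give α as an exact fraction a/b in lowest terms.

F_att = 1/4·(g−p) = 1/4·(3,-7) = (0.7500,-1.7500)
o1: d²=225 > ρ²=59 → inactive
o2: d²=13 ≤ ρ²=59; F_rep = 17·(2,3)/13² = (0.2012,0.3018)
F = F_att + ΣF_rep = (0.9512,-1.4482)
Δp = p'−p = (0.1902,-0.2896); α = Δx/Fx = (643/3380) / (643/676) = 1/5
check: Δy/Fy = (-979/3380) / (-979/676) = 1/5 ✓

α = 1/5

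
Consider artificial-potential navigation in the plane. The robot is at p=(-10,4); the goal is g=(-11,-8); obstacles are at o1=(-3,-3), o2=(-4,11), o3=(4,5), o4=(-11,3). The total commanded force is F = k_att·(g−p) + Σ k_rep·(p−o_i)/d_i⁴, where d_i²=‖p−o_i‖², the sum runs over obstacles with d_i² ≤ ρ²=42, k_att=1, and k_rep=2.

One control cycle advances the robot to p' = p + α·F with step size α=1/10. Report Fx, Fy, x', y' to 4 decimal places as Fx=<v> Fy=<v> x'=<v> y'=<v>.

F_att = 1·(g−p) = 1·(-1,-12) = (-1.0000,-12.0000)
o1: d²=98 > ρ²=42 → inactive
o2: d²=85 > ρ²=42 → inactive
o3: d²=197 > ρ²=42 → inactive
o4: d²=2 ≤ ρ²=42; F_rep = 2·(1,1)/2² = (0.5000,0.5000)
F = F_att + ΣF_rep = (-0.5000,-11.5000)
p' = p + 1/10·F = (-10.0500,2.8500)

Fx=-0.5000 Fy=-11.5000 x'=-10.0500 y'=2.8500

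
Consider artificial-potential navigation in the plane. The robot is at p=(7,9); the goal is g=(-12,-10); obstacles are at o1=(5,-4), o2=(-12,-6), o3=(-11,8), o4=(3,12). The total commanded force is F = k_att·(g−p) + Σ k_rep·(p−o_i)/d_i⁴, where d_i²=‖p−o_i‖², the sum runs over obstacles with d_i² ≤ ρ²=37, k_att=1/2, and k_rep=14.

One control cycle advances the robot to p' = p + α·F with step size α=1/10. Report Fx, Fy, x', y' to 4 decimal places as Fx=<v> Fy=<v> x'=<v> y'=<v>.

F_att = 1/2·(g−p) = 1/2·(-19,-19) = (-9.5000,-9.5000)
o1: d²=173 > ρ²=37 → inactive
o2: d²=586 > ρ²=37 → inactive
o3: d²=325 > ρ²=37 → inactive
o4: d²=25 ≤ ρ²=37; F_rep = 14·(4,-3)/25² = (0.0896,-0.0672)
F = F_att + ΣF_rep = (-9.4104,-9.5672)
p' = p + 1/10·F = (6.0590,8.0433)

Fx=-9.4104 Fy=-9.5672 x'=6.0590 y'=8.0433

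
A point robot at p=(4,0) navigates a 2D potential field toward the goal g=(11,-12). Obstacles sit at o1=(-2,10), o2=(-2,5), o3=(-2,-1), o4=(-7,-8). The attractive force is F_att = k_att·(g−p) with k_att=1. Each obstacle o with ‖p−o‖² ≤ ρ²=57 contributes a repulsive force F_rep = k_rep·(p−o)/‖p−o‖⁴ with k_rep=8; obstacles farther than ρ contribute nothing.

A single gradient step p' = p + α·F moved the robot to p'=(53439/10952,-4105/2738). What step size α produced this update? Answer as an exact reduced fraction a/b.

α = 1/8

F_att = 1·(g−p) = 1·(7,-12) = (7.0000,-12.0000)
o1: d²=136 > ρ²=57 → inactive
o2: d²=61 > ρ²=57 → inactive
o3: d²=37 ≤ ρ²=57; F_rep = 8·(6,1)/37² = (0.0351,0.0058)
o4: d²=185 > ρ²=57 → inactive
F = F_att + ΣF_rep = (7.0351,-11.9942)
Δp = p'−p = (0.8794,-1.4993); α = Δx/Fx = (9631/10952) / (9631/1369) = 1/8
check: Δy/Fy = (-4105/2738) / (-16420/1369) = 1/8 ✓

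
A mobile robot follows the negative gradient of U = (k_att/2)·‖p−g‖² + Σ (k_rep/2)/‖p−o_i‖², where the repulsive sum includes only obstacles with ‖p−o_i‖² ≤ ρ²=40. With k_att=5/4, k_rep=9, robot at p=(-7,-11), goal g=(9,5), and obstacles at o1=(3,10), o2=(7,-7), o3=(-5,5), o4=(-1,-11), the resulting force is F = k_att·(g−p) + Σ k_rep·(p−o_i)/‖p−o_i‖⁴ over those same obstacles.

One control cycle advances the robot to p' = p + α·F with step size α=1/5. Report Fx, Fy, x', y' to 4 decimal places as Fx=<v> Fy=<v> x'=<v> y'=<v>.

F_att = 5/4·(g−p) = 5/4·(16,16) = (20.0000,20.0000)
o1: d²=541 > ρ²=40 → inactive
o2: d²=212 > ρ²=40 → inactive
o3: d²=260 > ρ²=40 → inactive
o4: d²=36 ≤ ρ²=40; F_rep = 9·(-6,0)/36² = (-0.0417,0.0000)
F = F_att + ΣF_rep = (19.9583,20.0000)
p' = p + 1/5·F = (-3.0083,-7.0000)

Fx=19.9583 Fy=20.0000 x'=-3.0083 y'=-7.0000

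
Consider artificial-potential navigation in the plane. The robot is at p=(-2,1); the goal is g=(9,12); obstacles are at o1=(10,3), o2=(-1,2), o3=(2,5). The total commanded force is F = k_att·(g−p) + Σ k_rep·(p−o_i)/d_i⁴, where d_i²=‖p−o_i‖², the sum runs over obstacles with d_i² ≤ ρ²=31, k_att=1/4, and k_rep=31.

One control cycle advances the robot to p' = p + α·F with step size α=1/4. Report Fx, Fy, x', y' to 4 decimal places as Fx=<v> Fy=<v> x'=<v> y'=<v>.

Fx=-5.0000 Fy=-5.0000 x'=-3.2500 y'=-0.2500

F_att = 1/4·(g−p) = 1/4·(11,11) = (2.7500,2.7500)
o1: d²=148 > ρ²=31 → inactive
o2: d²=2 ≤ ρ²=31; F_rep = 31·(-1,-1)/2² = (-7.7500,-7.7500)
o3: d²=32 > ρ²=31 → inactive
F = F_att + ΣF_rep = (-5.0000,-5.0000)
p' = p + 1/4·F = (-3.2500,-0.2500)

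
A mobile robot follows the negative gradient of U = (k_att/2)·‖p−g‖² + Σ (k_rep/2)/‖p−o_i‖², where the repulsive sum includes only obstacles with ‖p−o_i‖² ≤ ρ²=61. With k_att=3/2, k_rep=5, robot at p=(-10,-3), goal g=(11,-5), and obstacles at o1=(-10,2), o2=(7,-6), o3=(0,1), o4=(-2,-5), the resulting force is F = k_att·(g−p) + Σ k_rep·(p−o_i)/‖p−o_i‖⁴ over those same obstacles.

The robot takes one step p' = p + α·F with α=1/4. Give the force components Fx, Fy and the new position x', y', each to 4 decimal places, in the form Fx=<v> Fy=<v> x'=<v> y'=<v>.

Fx=31.5000 Fy=-3.0400 x'=-2.1250 y'=-3.7600

F_att = 3/2·(g−p) = 3/2·(21,-2) = (31.5000,-3.0000)
o1: d²=25 ≤ ρ²=61; F_rep = 5·(0,-5)/25² = (0.0000,-0.0400)
o2: d²=298 > ρ²=61 → inactive
o3: d²=116 > ρ²=61 → inactive
o4: d²=68 > ρ²=61 → inactive
F = F_att + ΣF_rep = (31.5000,-3.0400)
p' = p + 1/4·F = (-2.1250,-3.7600)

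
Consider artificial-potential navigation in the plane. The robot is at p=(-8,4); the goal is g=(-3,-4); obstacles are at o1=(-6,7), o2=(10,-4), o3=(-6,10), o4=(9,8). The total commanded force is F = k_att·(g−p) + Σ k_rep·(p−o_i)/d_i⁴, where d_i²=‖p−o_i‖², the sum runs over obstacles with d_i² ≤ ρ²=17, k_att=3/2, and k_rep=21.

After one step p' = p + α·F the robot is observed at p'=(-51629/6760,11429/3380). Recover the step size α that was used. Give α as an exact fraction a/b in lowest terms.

F_att = 3/2·(g−p) = 3/2·(5,-8) = (7.5000,-12.0000)
o1: d²=13 ≤ ρ²=17; F_rep = 21·(-2,-3)/13² = (-0.2485,-0.3728)
o2: d²=388 > ρ²=17 → inactive
o3: d²=40 > ρ²=17 → inactive
o4: d²=305 > ρ²=17 → inactive
F = F_att + ΣF_rep = (7.2515,-12.3728)
Δp = p'−p = (0.3626,-0.6186); α = Δx/Fx = (2451/6760) / (2451/338) = 1/20
check: Δy/Fy = (-2091/3380) / (-2091/169) = 1/20 ✓

α = 1/20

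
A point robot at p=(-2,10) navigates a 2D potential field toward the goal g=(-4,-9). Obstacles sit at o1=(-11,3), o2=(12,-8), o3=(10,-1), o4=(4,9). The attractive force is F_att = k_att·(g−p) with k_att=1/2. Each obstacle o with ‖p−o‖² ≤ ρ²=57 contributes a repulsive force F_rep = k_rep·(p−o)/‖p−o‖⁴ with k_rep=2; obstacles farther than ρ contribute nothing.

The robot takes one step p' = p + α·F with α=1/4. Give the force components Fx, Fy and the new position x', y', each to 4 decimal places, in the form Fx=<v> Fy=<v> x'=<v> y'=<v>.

Fx=-1.0088 Fy=-9.4985 x'=-2.2522 y'=7.6254

F_att = 1/2·(g−p) = 1/2·(-2,-19) = (-1.0000,-9.5000)
o1: d²=130 > ρ²=57 → inactive
o2: d²=520 > ρ²=57 → inactive
o3: d²=265 > ρ²=57 → inactive
o4: d²=37 ≤ ρ²=57; F_rep = 2·(-6,1)/37² = (-0.0088,0.0015)
F = F_att + ΣF_rep = (-1.0088,-9.4985)
p' = p + 1/4·F = (-2.2522,7.6254)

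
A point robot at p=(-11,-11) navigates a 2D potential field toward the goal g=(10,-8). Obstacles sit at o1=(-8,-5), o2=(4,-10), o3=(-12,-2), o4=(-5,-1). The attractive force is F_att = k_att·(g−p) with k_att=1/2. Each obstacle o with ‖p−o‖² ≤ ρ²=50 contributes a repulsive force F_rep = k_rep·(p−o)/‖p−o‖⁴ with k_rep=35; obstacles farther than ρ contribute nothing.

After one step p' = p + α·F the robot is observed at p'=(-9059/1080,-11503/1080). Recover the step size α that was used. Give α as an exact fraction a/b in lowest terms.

α = 1/4

F_att = 1/2·(g−p) = 1/2·(21,3) = (10.5000,1.5000)
o1: d²=45 ≤ ρ²=50; F_rep = 35·(-3,-6)/45² = (-0.0519,-0.1037)
o2: d²=226 > ρ²=50 → inactive
o3: d²=82 > ρ²=50 → inactive
o4: d²=136 > ρ²=50 → inactive
F = F_att + ΣF_rep = (10.4481,1.3963)
Δp = p'−p = (2.6120,0.3491); α = Δx/Fx = (2821/1080) / (2821/270) = 1/4
check: Δy/Fy = (377/1080) / (377/270) = 1/4 ✓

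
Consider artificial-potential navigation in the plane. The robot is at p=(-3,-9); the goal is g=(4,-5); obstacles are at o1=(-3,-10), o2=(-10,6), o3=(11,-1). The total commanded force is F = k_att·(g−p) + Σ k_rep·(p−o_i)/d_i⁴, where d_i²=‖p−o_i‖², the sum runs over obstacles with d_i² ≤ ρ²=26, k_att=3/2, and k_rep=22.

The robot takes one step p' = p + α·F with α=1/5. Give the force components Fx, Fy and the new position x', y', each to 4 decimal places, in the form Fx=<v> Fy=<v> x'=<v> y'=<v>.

Fx=10.5000 Fy=28.0000 x'=-0.9000 y'=-3.4000

F_att = 3/2·(g−p) = 3/2·(7,4) = (10.5000,6.0000)
o1: d²=1 ≤ ρ²=26; F_rep = 22·(0,1)/1² = (0.0000,22.0000)
o2: d²=274 > ρ²=26 → inactive
o3: d²=260 > ρ²=26 → inactive
F = F_att + ΣF_rep = (10.5000,28.0000)
p' = p + 1/5·F = (-0.9000,-3.4000)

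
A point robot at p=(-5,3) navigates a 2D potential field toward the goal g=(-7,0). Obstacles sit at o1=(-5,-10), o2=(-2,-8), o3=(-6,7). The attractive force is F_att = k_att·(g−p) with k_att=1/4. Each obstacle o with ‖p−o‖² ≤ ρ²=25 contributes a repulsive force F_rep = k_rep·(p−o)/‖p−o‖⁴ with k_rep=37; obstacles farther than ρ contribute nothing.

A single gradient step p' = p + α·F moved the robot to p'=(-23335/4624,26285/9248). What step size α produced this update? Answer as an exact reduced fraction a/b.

F_att = 1/4·(g−p) = 1/4·(-2,-3) = (-0.5000,-0.7500)
o1: d²=169 > ρ²=25 → inactive
o2: d²=130 > ρ²=25 → inactive
o3: d²=17 ≤ ρ²=25; F_rep = 37·(1,-4)/17² = (0.1280,-0.5121)
F = F_att + ΣF_rep = (-0.3720,-1.2621)
Δp = p'−p = (-0.0465,-0.1578); α = Δx/Fx = (-215/4624) / (-215/578) = 1/8
check: Δy/Fy = (-1459/9248) / (-1459/1156) = 1/8 ✓

α = 1/8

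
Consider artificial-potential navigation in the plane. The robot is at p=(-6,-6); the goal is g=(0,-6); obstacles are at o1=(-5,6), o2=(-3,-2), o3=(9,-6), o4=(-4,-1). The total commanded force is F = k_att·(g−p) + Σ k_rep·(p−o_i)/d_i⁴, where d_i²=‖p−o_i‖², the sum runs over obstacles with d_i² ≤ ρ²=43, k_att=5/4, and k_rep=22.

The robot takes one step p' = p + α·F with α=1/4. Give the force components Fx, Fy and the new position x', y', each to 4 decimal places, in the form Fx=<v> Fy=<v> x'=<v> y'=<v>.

F_att = 5/4·(g−p) = 5/4·(6,0) = (7.5000,0.0000)
o1: d²=145 > ρ²=43 → inactive
o2: d²=25 ≤ ρ²=43; F_rep = 22·(-3,-4)/25² = (-0.1056,-0.1408)
o3: d²=225 > ρ²=43 → inactive
o4: d²=29 ≤ ρ²=43; F_rep = 22·(-2,-5)/29² = (-0.0523,-0.1308)
F = F_att + ΣF_rep = (7.3421,-0.2716)
p' = p + 1/4·F = (-4.1645,-6.0679)

Fx=7.3421 Fy=-0.2716 x'=-4.1645 y'=-6.0679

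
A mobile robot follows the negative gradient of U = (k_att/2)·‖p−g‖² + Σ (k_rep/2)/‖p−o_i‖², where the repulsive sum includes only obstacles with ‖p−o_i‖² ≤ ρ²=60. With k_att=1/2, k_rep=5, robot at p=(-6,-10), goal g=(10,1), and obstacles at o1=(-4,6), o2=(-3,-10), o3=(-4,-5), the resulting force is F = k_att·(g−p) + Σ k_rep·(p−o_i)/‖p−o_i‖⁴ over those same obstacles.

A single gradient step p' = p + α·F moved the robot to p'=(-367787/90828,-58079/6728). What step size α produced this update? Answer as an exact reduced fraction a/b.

F_att = 1/2·(g−p) = 1/2·(16,11) = (8.0000,5.5000)
o1: d²=260 > ρ²=60 → inactive
o2: d²=9 ≤ ρ²=60; F_rep = 5·(-3,0)/9² = (-0.1852,0.0000)
o3: d²=29 ≤ ρ²=60; F_rep = 5·(-2,-5)/29² = (-0.0119,-0.0297)
F = F_att + ΣF_rep = (7.8029,5.4703)
Δp = p'−p = (1.9507,1.3676); α = Δx/Fx = (177181/90828) / (177181/22707) = 1/4
check: Δy/Fy = (9201/6728) / (9201/1682) = 1/4 ✓

α = 1/4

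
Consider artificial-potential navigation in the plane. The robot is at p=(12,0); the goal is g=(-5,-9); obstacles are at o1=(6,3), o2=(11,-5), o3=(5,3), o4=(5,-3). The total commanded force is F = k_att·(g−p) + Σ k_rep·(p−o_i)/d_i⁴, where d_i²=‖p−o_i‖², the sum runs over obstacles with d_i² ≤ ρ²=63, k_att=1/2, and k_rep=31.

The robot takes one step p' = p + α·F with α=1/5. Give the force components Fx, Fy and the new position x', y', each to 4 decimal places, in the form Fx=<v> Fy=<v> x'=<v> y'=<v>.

F_att = 1/2·(g−p) = 1/2·(-17,-9) = (-8.5000,-4.5000)
o1: d²=45 ≤ ρ²=63; F_rep = 31·(6,-3)/45² = (0.0919,-0.0459)
o2: d²=26 ≤ ρ²=63; F_rep = 31·(1,5)/26² = (0.0459,0.2293)
o3: d²=58 ≤ ρ²=63; F_rep = 31·(7,-3)/58² = (0.0645,-0.0276)
o4: d²=58 ≤ ρ²=63; F_rep = 31·(7,3)/58² = (0.0645,0.0276)
F = F_att + ΣF_rep = (-8.2333,-4.3166)
p' = p + 1/5·F = (10.3533,-0.8633)

Fx=-8.2333 Fy=-4.3166 x'=10.3533 y'=-0.8633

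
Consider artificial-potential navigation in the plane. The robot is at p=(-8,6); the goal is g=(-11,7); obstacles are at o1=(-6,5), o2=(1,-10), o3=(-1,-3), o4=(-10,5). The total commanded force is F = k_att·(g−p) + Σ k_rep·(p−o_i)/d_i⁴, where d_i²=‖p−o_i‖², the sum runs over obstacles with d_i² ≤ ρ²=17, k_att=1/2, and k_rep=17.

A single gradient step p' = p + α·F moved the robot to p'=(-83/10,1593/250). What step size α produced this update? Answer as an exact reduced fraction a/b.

F_att = 1/2·(g−p) = 1/2·(-3,1) = (-1.5000,0.5000)
o1: d²=5 ≤ ρ²=17; F_rep = 17·(-2,1)/5² = (-1.3600,0.6800)
o2: d²=337 > ρ²=17 → inactive
o3: d²=130 > ρ²=17 → inactive
o4: d²=5 ≤ ρ²=17; F_rep = 17·(2,1)/5² = (1.3600,0.6800)
F = F_att + ΣF_rep = (-1.5000,1.8600)
Δp = p'−p = (-0.3000,0.3720); α = Δx/Fx = (-3/10) / (-3/2) = 1/5
check: Δy/Fy = (93/250) / (93/50) = 1/5 ✓

α = 1/5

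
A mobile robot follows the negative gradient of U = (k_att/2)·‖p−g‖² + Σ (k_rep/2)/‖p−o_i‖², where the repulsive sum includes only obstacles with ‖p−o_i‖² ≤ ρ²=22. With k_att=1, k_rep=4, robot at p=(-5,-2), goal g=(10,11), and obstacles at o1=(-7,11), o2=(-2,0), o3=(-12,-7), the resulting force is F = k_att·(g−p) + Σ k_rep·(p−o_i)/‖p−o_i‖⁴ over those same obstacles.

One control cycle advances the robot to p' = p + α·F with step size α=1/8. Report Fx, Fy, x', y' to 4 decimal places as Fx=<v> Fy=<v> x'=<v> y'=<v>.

Fx=14.9290 Fy=12.9527 x'=-3.1339 y'=-0.3809

F_att = 1·(g−p) = 1·(15,13) = (15.0000,13.0000)
o1: d²=173 > ρ²=22 → inactive
o2: d²=13 ≤ ρ²=22; F_rep = 4·(-3,-2)/13² = (-0.0710,-0.0473)
o3: d²=74 > ρ²=22 → inactive
F = F_att + ΣF_rep = (14.9290,12.9527)
p' = p + 1/8·F = (-3.1339,-0.3809)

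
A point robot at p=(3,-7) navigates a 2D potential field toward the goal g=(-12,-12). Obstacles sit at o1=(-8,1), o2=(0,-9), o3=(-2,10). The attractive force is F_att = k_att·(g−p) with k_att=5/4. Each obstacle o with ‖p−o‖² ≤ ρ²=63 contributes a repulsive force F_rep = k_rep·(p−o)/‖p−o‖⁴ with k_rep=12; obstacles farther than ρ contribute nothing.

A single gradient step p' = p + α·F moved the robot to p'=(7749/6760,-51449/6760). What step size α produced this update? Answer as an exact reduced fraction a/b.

F_att = 5/4·(g−p) = 5/4·(-15,-5) = (-18.7500,-6.2500)
o1: d²=185 > ρ²=63 → inactive
o2: d²=13 ≤ ρ²=63; F_rep = 12·(3,2)/13² = (0.2130,0.1420)
o3: d²=314 > ρ²=63 → inactive
F = F_att + ΣF_rep = (-18.5370,-6.1080)
Δp = p'−p = (-1.8537,-0.6108); α = Δx/Fx = (-12531/6760) / (-12531/676) = 1/10
check: Δy/Fy = (-4129/6760) / (-4129/676) = 1/10 ✓

α = 1/10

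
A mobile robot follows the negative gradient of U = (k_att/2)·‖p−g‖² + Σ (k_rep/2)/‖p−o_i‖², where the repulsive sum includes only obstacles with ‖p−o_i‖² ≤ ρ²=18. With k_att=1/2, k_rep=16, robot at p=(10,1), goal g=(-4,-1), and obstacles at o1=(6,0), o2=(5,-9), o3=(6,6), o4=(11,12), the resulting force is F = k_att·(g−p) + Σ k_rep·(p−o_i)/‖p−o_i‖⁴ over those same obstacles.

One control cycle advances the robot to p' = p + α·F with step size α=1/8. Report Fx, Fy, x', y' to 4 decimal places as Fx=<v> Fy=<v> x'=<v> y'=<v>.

Fx=-6.7785 Fy=-0.9446 x'=9.1527 y'=0.8819

F_att = 1/2·(g−p) = 1/2·(-14,-2) = (-7.0000,-1.0000)
o1: d²=17 ≤ ρ²=18; F_rep = 16·(4,1)/17² = (0.2215,0.0554)
o2: d²=125 > ρ²=18 → inactive
o3: d²=41 > ρ²=18 → inactive
o4: d²=122 > ρ²=18 → inactive
F = F_att + ΣF_rep = (-6.7785,-0.9446)
p' = p + 1/8·F = (9.1527,0.8819)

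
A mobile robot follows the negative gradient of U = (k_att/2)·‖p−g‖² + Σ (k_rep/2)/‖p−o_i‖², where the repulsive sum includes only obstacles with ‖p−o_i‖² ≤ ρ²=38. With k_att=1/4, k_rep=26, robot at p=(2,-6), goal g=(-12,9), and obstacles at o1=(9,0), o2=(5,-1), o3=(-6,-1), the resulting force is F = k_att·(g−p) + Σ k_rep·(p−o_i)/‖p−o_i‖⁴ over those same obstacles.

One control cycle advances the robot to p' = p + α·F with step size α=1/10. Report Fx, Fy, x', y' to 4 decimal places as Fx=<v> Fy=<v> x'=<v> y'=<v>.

F_att = 1/4·(g−p) = 1/4·(-14,15) = (-3.5000,3.7500)
o1: d²=85 > ρ²=38 → inactive
o2: d²=34 ≤ ρ²=38; F_rep = 26·(-3,-5)/34² = (-0.0675,-0.1125)
o3: d²=89 > ρ²=38 → inactive
F = F_att + ΣF_rep = (-3.5675,3.6375)
p' = p + 1/10·F = (1.6433,-5.6362)

Fx=-3.5675 Fy=3.6375 x'=1.6433 y'=-5.6362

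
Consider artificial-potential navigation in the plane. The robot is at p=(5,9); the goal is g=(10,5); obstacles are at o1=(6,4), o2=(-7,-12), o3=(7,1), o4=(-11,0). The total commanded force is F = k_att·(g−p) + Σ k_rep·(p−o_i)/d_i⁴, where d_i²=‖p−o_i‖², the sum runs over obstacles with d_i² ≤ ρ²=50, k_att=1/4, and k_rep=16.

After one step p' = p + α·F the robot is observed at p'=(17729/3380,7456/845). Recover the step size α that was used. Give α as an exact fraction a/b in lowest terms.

α = 1/5

F_att = 1/4·(g−p) = 1/4·(5,-4) = (1.2500,-1.0000)
o1: d²=26 ≤ ρ²=50; F_rep = 16·(-1,5)/26² = (-0.0237,0.1183)
o2: d²=585 > ρ²=50 → inactive
o3: d²=68 > ρ²=50 → inactive
o4: d²=337 > ρ²=50 → inactive
F = F_att + ΣF_rep = (1.2263,-0.8817)
Δp = p'−p = (0.2453,-0.1763); α = Δx/Fx = (829/3380) / (829/676) = 1/5
check: Δy/Fy = (-149/845) / (-149/169) = 1/5 ✓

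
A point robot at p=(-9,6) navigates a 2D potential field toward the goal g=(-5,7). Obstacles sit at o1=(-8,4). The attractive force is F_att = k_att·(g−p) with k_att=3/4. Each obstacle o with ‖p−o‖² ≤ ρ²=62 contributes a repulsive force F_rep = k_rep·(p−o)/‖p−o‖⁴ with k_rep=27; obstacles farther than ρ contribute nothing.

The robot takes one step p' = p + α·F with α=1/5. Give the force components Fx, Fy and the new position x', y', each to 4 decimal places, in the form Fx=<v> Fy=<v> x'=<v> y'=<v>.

F_att = 3/4·(g−p) = 3/4·(4,1) = (3.0000,0.7500)
o1: d²=5 ≤ ρ²=62; F_rep = 27·(-1,2)/5² = (-1.0800,2.1600)
F = F_att + ΣF_rep = (1.9200,2.9100)
p' = p + 1/5·F = (-8.6160,6.5820)

Fx=1.9200 Fy=2.9100 x'=-8.6160 y'=6.5820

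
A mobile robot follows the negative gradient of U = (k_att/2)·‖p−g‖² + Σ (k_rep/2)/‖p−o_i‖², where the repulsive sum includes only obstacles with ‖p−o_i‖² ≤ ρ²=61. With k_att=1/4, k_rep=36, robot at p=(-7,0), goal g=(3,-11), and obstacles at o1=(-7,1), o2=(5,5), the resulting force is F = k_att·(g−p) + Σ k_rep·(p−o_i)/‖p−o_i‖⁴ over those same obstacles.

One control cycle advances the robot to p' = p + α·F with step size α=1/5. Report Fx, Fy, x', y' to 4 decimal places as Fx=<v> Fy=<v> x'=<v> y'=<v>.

Fx=2.5000 Fy=-38.7500 x'=-6.5000 y'=-7.7500

F_att = 1/4·(g−p) = 1/4·(10,-11) = (2.5000,-2.7500)
o1: d²=1 ≤ ρ²=61; F_rep = 36·(0,-1)/1² = (0.0000,-36.0000)
o2: d²=169 > ρ²=61 → inactive
F = F_att + ΣF_rep = (2.5000,-38.7500)
p' = p + 1/5·F = (-6.5000,-7.7500)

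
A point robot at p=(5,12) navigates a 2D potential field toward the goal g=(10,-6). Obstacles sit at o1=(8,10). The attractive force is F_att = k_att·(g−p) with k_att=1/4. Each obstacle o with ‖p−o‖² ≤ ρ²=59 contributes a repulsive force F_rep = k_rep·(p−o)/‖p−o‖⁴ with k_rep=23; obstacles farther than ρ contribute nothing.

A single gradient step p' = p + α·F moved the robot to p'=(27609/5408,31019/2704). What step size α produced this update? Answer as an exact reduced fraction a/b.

F_att = 1/4·(g−p) = 1/4·(5,-18) = (1.2500,-4.5000)
o1: d²=13 ≤ ρ²=59; F_rep = 23·(-3,2)/13² = (-0.4083,0.2722)
F = F_att + ΣF_rep = (0.8417,-4.2278)
Δp = p'−p = (0.1052,-0.5285); α = Δx/Fx = (569/5408) / (569/676) = 1/8
check: Δy/Fy = (-1429/2704) / (-1429/338) = 1/8 ✓

α = 1/8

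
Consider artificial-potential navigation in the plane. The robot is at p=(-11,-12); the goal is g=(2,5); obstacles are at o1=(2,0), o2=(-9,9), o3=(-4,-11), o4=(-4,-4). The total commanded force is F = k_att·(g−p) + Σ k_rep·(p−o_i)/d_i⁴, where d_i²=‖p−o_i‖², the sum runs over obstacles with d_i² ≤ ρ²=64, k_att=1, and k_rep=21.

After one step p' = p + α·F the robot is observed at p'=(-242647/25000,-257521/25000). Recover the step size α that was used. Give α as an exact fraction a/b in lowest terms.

α = 1/10

F_att = 1·(g−p) = 1·(13,17) = (13.0000,17.0000)
o1: d²=313 > ρ²=64 → inactive
o2: d²=445 > ρ²=64 → inactive
o3: d²=50 ≤ ρ²=64; F_rep = 21·(-7,-1)/50² = (-0.0588,-0.0084)
o4: d²=113 > ρ²=64 → inactive
F = F_att + ΣF_rep = (12.9412,16.9916)
Δp = p'−p = (1.2941,1.6992); α = Δx/Fx = (32353/25000) / (32353/2500) = 1/10
check: Δy/Fy = (42479/25000) / (42479/2500) = 1/10 ✓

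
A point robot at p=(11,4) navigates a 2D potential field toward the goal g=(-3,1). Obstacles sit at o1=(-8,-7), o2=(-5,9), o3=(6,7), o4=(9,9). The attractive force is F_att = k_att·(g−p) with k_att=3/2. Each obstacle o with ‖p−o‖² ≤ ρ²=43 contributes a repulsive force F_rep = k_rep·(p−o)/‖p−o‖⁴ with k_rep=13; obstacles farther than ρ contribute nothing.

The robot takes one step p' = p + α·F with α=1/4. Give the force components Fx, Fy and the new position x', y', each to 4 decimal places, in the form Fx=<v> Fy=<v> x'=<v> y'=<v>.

Fx=-20.9129 Fy=-4.6110 x'=5.7718 y'=2.8472

F_att = 3/2·(g−p) = 3/2·(-14,-3) = (-21.0000,-4.5000)
o1: d²=482 > ρ²=43 → inactive
o2: d²=281 > ρ²=43 → inactive
o3: d²=34 ≤ ρ²=43; F_rep = 13·(5,-3)/34² = (0.0562,-0.0337)
o4: d²=29 ≤ ρ²=43; F_rep = 13·(2,-5)/29² = (0.0309,-0.0773)
F = F_att + ΣF_rep = (-20.9129,-4.6110)
p' = p + 1/4·F = (5.7718,2.8472)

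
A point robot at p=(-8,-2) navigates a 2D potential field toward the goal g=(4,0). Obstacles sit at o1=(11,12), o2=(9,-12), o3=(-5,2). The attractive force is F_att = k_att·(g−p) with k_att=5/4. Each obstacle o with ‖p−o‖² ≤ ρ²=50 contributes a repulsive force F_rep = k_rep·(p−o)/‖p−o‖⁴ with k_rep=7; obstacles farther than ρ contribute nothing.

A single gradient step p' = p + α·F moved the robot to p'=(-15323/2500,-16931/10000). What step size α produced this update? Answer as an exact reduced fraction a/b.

F_att = 5/4·(g−p) = 5/4·(12,2) = (15.0000,2.5000)
o1: d²=557 > ρ²=50 → inactive
o2: d²=389 > ρ²=50 → inactive
o3: d²=25 ≤ ρ²=50; F_rep = 7·(-3,-4)/25² = (-0.0336,-0.0448)
F = F_att + ΣF_rep = (14.9664,2.4552)
Δp = p'−p = (1.8708,0.3069); α = Δx/Fx = (4677/2500) / (9354/625) = 1/8
check: Δy/Fy = (3069/10000) / (3069/1250) = 1/8 ✓

α = 1/8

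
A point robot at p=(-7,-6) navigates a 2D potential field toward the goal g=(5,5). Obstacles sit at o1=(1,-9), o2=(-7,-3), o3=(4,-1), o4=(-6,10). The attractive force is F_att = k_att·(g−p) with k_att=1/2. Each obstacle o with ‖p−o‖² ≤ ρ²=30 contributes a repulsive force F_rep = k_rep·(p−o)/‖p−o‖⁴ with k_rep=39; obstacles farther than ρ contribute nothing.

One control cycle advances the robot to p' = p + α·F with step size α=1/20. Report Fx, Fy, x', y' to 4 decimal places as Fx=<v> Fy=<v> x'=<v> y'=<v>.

Fx=6.0000 Fy=4.0556 x'=-6.7000 y'=-5.7972

F_att = 1/2·(g−p) = 1/2·(12,11) = (6.0000,5.5000)
o1: d²=73 > ρ²=30 → inactive
o2: d²=9 ≤ ρ²=30; F_rep = 39·(0,-3)/9² = (0.0000,-1.4444)
o3: d²=146 > ρ²=30 → inactive
o4: d²=257 > ρ²=30 → inactive
F = F_att + ΣF_rep = (6.0000,4.0556)
p' = p + 1/20·F = (-6.7000,-5.7972)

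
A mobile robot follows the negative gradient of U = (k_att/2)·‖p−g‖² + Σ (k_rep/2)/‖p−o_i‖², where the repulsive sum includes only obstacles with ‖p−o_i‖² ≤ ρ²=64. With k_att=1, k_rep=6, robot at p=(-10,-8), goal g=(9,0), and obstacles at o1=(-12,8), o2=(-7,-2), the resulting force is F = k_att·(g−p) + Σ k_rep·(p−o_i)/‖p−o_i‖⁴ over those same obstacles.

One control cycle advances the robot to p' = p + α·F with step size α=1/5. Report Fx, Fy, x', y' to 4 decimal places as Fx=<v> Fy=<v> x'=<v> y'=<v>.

F_att = 1·(g−p) = 1·(19,8) = (19.0000,8.0000)
o1: d²=260 > ρ²=64 → inactive
o2: d²=45 ≤ ρ²=64; F_rep = 6·(-3,-6)/45² = (-0.0089,-0.0178)
F = F_att + ΣF_rep = (18.9911,7.9822)
p' = p + 1/5·F = (-6.2018,-6.4036)

Fx=18.9911 Fy=7.9822 x'=-6.2018 y'=-6.4036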